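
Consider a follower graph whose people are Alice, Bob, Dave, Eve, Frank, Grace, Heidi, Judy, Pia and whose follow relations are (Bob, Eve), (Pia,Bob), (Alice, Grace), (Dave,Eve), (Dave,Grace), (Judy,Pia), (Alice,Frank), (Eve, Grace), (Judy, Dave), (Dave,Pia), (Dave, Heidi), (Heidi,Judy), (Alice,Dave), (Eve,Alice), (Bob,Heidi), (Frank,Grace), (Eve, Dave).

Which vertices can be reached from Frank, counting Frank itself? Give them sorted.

Start at Frank.
Its neighbours: Grace.
Nothing further is reachable.

Frank, Grace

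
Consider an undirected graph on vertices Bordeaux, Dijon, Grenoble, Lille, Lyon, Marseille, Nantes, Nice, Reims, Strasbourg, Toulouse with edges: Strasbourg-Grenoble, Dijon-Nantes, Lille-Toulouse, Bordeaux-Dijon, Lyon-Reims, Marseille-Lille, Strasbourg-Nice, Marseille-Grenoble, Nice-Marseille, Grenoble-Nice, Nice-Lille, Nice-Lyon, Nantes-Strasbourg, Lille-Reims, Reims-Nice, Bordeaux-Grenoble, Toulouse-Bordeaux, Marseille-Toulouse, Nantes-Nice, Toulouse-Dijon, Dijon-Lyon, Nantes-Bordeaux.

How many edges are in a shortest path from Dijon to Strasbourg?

2

Distance 0: Dijon.
Distance 1: Bordeaux, Lyon, Nantes, Toulouse.
Distance 2: Grenoble, Lille, Marseille, Nice, Reims, Strasbourg — contains Strasbourg.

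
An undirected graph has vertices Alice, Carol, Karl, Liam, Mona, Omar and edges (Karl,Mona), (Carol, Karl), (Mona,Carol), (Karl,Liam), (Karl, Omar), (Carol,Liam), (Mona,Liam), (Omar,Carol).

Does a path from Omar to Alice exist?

No

Explore from Omar.
Distance 1: reach Carol, Karl.
Distance 2: reach Liam, Mona.
The search is exhausted without reaching Alice; it lies in a different component.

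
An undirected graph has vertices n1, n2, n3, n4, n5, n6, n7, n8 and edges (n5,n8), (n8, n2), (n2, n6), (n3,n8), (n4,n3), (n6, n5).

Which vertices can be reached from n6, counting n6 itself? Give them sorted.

n2, n3, n4, n5, n6, n8

Start at n6.
Its neighbours: n2, n5.
Then their neighbours: n8.
Then next layer: n3.
Then next layer: n4.
Nothing further is reachable.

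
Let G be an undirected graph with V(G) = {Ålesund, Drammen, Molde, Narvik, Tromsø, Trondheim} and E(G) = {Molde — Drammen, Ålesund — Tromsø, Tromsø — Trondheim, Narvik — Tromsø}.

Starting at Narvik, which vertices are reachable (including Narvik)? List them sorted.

Start at Narvik.
Its neighbours: Tromsø.
Then their neighbours: Ålesund, Trondheim.
Nothing further is reachable.

Ålesund, Narvik, Tromsø, Trondheim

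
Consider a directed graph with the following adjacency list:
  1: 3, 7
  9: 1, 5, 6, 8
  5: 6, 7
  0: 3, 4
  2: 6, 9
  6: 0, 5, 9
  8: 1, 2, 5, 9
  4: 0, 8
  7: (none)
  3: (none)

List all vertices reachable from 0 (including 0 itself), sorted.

0, 1, 2, 3, 4, 5, 6, 7, 8, 9

Start at 0.
Its neighbours: 3, 4.
Then their neighbours: 8.
Then next layer: 1, 2, 5, 9.
Then next layer: 6, 7.
Every vertex is now reached.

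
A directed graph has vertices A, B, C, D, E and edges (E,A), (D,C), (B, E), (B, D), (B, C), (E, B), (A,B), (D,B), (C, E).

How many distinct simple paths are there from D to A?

D→B→C→E→A
D→B→E→A
D→C→E→A

3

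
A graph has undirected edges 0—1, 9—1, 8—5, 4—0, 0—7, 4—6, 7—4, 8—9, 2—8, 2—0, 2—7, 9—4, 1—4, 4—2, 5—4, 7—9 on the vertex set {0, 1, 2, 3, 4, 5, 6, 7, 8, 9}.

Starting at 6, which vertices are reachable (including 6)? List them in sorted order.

Start at 6.
Its neighbours: 4.
Then their neighbours: 0, 1, 2, 5, 7, 9.
Then next layer: 8.
Nothing further is reachable.

0, 1, 2, 4, 5, 6, 7, 8, 9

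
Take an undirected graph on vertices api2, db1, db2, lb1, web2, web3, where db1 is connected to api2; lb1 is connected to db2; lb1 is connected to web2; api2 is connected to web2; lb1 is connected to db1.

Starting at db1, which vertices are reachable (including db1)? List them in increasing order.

Start at db1.
Its neighbours: api2, lb1.
Then their neighbours: db2, web2.
Nothing further is reachable.

api2, db1, db2, lb1, web2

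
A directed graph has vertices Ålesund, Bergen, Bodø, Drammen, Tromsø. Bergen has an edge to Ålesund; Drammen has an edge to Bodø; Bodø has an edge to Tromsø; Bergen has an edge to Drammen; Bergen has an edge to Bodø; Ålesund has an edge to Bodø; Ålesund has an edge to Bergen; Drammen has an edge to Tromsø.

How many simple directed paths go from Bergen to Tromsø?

4

Bergen→Ålesund→Bodø→Tromsø
Bergen→Bodø→Tromsø
Bergen→Drammen→Bodø→Tromsø
Bergen→Drammen→Tromsø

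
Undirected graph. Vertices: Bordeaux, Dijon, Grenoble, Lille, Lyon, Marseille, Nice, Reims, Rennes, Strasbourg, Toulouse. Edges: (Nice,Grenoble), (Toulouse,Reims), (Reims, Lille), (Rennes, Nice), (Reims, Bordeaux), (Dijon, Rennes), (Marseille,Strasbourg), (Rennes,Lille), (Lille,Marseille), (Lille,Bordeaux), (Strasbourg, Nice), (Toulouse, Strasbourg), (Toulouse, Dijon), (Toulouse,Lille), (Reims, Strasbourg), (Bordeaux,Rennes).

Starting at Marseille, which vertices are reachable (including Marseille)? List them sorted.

Start at Marseille.
Its neighbours: Lille, Strasbourg.
Then their neighbours: Bordeaux, Nice, Reims, Rennes, Toulouse.
Then next layer: Dijon, Grenoble.
Nothing further is reachable.

Bordeaux, Dijon, Grenoble, Lille, Marseille, Nice, Reims, Rennes, Strasbourg, Toulouse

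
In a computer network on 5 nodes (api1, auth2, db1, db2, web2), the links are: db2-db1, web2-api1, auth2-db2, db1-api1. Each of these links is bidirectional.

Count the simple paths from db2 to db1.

1

db2–db1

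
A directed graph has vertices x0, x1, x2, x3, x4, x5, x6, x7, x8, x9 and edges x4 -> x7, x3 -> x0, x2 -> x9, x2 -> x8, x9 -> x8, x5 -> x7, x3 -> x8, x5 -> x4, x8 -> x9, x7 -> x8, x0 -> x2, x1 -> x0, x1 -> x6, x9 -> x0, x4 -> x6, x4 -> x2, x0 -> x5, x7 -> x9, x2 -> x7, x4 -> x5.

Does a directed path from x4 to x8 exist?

Yes

Explore from x4.
Distance 1: reach x2, x5, x6, x7.
Distance 2: reach x8, x9.
Found x8.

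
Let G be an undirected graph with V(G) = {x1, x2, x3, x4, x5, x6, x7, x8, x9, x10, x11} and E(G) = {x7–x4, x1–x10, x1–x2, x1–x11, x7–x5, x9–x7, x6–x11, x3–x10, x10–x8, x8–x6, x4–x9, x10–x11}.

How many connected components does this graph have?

2

From x1: component {x1, x2, x3, x6, x8, x10, x11}.
From x4: component {x4, x5, x7, x9}.
That's 2 components.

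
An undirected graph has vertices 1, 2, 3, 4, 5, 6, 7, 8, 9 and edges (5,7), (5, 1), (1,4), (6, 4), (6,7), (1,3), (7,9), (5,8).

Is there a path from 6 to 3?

Explore from 6.
Distance 1: reach 4, 7.
Distance 2: reach 1, 5, 9.
Distance 3: reach 3, 8.
Found 3.

Yes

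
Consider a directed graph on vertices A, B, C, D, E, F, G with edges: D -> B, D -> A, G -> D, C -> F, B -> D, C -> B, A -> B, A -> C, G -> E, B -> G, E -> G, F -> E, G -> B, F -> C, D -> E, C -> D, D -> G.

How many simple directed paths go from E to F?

2

E→G→B→D→A→C→F
E→G→D→A→C→F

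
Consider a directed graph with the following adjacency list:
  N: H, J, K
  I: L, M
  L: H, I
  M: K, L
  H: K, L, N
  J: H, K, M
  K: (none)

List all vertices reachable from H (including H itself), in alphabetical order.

H, I, J, K, L, M, N

Start at H.
Its neighbours: K, L, N.
Then their neighbours: I, J.
Then next layer: M.
Every vertex is now reached.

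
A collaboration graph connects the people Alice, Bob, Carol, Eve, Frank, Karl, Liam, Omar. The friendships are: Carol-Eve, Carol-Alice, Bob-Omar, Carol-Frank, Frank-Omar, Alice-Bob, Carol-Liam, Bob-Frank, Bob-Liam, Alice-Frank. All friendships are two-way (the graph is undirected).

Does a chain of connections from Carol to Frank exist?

Yes

Explore from Carol.
Distance 1: reach Alice, Eve, Frank, Liam.
Found Frank.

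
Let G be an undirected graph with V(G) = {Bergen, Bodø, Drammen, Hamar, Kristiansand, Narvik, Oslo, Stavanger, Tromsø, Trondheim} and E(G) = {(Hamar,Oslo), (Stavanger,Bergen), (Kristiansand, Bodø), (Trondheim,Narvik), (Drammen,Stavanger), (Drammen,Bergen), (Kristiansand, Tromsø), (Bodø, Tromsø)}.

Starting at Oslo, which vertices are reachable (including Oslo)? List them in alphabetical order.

Hamar, Oslo

Start at Oslo.
Its neighbours: Hamar.
Nothing further is reachable.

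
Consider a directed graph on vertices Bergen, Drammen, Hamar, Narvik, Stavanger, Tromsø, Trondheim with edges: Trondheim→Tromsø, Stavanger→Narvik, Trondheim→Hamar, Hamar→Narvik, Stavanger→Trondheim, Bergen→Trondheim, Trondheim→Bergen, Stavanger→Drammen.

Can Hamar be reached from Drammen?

Drammen has no outgoing edges, so nothing is reachable from it.

No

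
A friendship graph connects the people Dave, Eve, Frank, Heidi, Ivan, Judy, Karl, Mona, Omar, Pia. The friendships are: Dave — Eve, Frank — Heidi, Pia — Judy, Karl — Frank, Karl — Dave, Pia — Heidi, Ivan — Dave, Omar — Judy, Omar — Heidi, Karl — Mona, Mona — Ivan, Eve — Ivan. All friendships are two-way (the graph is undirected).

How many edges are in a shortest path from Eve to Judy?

6

Distance 0: Eve.
Distance 1: Dave, Ivan.
Distance 2: Karl, Mona.
Distance 3: Frank.
Distance 4: Heidi.
Distance 5: Omar, Pia.
Distance 6: Judy — contains Judy.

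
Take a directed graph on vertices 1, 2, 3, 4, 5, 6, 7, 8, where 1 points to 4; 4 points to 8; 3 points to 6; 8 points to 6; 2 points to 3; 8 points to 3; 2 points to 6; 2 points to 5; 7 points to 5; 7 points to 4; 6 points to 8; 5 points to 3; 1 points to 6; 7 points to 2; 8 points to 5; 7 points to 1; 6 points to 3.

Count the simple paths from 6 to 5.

1

6→8→5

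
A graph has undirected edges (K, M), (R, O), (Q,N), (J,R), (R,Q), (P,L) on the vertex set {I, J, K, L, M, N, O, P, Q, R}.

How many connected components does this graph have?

From I: component {I}.
From J: component {J, N, O, Q, R}.
From K: component {K, M}.
From L: component {L, P}.
That's 4 components.

4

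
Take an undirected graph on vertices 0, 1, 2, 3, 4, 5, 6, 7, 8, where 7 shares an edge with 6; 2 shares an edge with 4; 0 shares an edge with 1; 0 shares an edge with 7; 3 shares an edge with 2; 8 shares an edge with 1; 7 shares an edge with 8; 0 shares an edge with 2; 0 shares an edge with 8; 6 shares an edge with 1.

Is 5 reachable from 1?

Explore from 1.
Distance 1: reach 0, 6, 8.
Distance 2: reach 2, 7.
Distance 3: reach 3, 4.
The search is exhausted without reaching 5; it lies in a different component.

No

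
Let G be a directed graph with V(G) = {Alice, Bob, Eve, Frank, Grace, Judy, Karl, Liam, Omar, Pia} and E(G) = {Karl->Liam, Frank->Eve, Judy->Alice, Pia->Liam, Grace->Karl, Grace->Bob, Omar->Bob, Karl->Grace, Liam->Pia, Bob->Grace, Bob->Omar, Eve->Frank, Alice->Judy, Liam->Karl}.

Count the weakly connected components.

From Alice: component {Alice, Judy}.
From Bob: component {Bob, Grace, Karl, Liam, Omar, Pia}.
From Eve: component {Eve, Frank}.
That's 3 components.

3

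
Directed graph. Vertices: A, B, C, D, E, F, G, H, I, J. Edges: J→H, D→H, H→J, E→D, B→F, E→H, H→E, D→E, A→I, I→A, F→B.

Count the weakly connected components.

From A: component {A, I}.
From B: component {B, F}.
From C: component {C}.
From D: component {D, E, H, J}.
From G: component {G}.
That's 5 components.

5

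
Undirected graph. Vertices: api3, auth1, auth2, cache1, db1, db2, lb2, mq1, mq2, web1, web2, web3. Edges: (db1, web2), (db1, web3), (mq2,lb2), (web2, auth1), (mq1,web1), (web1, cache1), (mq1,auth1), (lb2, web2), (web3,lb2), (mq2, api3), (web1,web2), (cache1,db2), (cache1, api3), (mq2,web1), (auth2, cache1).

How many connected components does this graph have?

1

From api3: component {api3, auth1, auth2, cache1, db1, db2, lb2, mq1, mq2, web1, web2, web3}.
That's 1 component.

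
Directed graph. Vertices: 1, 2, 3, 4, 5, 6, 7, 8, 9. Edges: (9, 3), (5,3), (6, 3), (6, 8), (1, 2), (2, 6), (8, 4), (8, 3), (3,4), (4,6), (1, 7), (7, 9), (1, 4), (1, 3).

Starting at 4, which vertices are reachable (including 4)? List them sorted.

3, 4, 6, 8

Start at 4.
Its neighbours: 6.
Then their neighbours: 3, 8.
Nothing further is reachable.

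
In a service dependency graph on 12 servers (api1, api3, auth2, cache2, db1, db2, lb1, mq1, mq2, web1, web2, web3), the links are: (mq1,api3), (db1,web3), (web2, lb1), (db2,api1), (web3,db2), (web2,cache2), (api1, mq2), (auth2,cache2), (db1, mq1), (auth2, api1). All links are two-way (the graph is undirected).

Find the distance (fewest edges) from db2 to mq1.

3

Distance 0: db2.
Distance 1: api1, web3.
Distance 2: auth2, db1, mq2.
Distance 3: cache2, mq1 — contains mq1.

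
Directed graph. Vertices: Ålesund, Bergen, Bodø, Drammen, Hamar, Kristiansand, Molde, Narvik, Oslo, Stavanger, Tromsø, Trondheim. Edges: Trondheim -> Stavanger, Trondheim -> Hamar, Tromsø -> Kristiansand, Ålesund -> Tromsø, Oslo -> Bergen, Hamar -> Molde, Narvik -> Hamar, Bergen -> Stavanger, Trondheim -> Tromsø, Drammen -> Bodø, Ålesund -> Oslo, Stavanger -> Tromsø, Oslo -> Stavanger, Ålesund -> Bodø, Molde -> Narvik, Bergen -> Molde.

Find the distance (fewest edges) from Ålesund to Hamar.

5

Distance 0: Ålesund.
Distance 1: Bodø, Oslo, Tromsø.
Distance 2: Bergen, Kristiansand, Stavanger.
Distance 3: Molde.
Distance 4: Narvik.
Distance 5: Hamar — contains Hamar.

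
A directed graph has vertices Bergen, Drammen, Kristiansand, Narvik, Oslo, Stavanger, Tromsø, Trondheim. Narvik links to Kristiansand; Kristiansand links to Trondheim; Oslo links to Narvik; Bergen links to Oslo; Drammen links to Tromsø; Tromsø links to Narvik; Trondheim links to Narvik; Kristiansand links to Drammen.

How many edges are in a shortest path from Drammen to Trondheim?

4

Distance 0: Drammen.
Distance 1: Tromsø.
Distance 2: Narvik.
Distance 3: Kristiansand.
Distance 4: Trondheim — contains Trondheim.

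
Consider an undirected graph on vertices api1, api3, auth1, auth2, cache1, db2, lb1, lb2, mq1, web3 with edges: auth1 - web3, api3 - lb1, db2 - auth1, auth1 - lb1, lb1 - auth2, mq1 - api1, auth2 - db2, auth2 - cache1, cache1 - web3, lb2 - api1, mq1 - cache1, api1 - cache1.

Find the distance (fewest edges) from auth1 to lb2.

4

Distance 0: auth1.
Distance 1: db2, lb1, web3.
Distance 2: api3, auth2, cache1.
Distance 3: api1, mq1.
Distance 4: lb2 — contains lb2.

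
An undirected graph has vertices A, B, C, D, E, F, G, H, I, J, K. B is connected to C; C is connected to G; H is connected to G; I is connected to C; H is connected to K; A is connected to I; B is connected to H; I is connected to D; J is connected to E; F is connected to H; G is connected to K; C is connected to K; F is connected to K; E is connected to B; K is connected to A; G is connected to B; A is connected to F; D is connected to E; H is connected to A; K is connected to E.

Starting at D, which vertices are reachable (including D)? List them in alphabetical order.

Start at D.
Its neighbours: E, I.
Then their neighbours: A, B, C, J, K.
Then next layer: F, G, H.
Every vertex is now reached.

A, B, C, D, E, F, G, H, I, J, K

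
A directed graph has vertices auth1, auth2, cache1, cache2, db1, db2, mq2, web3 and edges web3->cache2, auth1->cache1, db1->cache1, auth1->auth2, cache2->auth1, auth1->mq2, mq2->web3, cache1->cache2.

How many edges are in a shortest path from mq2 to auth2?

Distance 0: mq2.
Distance 1: web3.
Distance 2: cache2.
Distance 3: auth1.
Distance 4: auth2, cache1 — contains auth2.

4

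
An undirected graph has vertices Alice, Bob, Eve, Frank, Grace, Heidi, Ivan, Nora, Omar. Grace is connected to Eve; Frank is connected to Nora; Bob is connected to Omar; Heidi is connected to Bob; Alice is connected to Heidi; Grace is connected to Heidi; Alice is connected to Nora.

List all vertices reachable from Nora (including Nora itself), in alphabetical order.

Alice, Bob, Eve, Frank, Grace, Heidi, Nora, Omar

Start at Nora.
Its neighbours: Alice, Frank.
Then their neighbours: Heidi.
Then next layer: Bob, Grace.
Then next layer: Eve, Omar.
Nothing further is reachable.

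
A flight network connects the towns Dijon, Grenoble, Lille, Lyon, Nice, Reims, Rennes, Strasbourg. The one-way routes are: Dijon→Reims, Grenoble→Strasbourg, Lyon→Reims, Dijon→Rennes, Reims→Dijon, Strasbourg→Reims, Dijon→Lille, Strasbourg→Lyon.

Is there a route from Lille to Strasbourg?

Lille has no outgoing edges, so nothing is reachable from it.

No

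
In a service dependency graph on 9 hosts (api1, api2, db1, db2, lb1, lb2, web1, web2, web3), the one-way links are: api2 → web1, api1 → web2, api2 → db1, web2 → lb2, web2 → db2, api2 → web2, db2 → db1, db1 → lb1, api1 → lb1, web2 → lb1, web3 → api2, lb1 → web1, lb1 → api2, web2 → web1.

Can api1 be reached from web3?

Explore from web3.
Distance 1: reach api2.
Distance 2: reach db1, web1, web2.
Distance 3: reach db2, lb1, lb2.
The search from web3 is exhausted; no directed path reaches api1.

No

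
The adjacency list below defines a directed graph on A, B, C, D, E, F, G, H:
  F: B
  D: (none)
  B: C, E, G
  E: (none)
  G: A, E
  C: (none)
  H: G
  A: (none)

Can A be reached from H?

Yes

Explore from H.
Distance 1: reach G.
Distance 2: reach A, E.
Found A.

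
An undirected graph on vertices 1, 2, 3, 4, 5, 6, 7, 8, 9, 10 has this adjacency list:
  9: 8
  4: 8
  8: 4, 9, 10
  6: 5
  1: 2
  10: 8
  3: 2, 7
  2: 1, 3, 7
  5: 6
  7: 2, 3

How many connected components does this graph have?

From 1: component {1, 2, 3, 7}.
From 4: component {4, 8, 9, 10}.
From 5: component {5, 6}.
That's 3 components.

3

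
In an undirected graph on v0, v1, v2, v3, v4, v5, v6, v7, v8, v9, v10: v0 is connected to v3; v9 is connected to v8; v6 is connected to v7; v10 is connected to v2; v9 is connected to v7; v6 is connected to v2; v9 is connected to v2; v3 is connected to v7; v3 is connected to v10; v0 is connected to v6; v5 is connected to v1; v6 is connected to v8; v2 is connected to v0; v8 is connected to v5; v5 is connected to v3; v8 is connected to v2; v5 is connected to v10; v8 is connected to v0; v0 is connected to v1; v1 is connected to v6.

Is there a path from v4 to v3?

v4 has no edges, so nothing is reachable from it.

No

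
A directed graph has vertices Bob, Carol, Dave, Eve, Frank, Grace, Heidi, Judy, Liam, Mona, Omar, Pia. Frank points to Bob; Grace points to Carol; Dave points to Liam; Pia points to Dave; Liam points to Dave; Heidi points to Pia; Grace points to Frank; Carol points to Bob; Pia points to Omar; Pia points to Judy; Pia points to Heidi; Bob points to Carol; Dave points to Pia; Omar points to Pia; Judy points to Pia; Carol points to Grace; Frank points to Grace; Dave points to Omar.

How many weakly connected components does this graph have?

From Bob: component {Bob, Carol, Frank, Grace}.
From Dave: component {Dave, Heidi, Judy, Liam, Omar, Pia}.
From Eve: component {Eve}.
From Mona: component {Mona}.
That's 4 components.

4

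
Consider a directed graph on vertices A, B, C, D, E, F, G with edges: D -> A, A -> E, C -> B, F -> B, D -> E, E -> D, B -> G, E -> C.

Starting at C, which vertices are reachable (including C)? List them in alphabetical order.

Start at C.
Its neighbours: B.
Then their neighbours: G.
Nothing further is reachable.

B, C, G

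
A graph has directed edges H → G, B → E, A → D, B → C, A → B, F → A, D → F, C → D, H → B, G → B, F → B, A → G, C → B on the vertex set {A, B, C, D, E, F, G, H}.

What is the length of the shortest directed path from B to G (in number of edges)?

Distance 0: B.
Distance 1: C, E.
Distance 2: D.
Distance 3: F.
Distance 4: A.
Distance 5: G — contains G.

5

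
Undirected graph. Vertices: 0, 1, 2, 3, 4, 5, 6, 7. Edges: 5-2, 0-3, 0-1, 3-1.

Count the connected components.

From 0: component {0, 1, 3}.
From 2: component {2, 5}.
From 4: component {4}.
From 6: component {6}.
From 7: component {7}.
That's 5 components.

5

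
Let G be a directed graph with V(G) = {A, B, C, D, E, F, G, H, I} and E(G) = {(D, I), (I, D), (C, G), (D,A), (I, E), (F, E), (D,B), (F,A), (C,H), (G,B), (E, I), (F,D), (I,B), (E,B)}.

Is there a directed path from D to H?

No

Explore from D.
Distance 1: reach A, B, I.
Distance 2: reach E.
The search from D is exhausted; no directed path reaches H.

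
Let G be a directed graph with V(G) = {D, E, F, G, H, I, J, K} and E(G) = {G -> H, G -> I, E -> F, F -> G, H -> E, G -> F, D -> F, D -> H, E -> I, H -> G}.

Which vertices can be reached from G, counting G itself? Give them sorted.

E, F, G, H, I

Start at G.
Its neighbours: F, H, I.
Then their neighbours: E.
Nothing further is reachable.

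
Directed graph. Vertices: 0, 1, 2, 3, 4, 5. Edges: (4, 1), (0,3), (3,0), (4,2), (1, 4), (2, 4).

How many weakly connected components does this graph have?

From 0: component {0, 3}.
From 1: component {1, 2, 4}.
From 5: component {5}.
That's 3 components.

3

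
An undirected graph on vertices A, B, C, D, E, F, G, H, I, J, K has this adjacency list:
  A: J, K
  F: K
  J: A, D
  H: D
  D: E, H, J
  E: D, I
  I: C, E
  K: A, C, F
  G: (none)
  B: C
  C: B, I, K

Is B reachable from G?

No

G has no edges, so nothing is reachable from it.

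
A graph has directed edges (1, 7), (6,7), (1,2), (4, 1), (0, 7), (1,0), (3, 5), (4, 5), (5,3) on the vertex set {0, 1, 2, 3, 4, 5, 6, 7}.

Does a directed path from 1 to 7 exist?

Explore from 1.
Distance 1: reach 0, 2, 7.
Found 7.

Yes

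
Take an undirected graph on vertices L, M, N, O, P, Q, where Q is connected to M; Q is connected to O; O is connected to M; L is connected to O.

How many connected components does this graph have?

3

From L: component {L, M, O, Q}.
From N: component {N}.
From P: component {P}.
That's 3 components.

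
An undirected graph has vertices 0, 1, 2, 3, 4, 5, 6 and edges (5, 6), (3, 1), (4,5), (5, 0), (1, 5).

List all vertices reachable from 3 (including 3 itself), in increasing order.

0, 1, 3, 4, 5, 6

Start at 3.
Its neighbours: 1.
Then their neighbours: 5.
Then next layer: 0, 4, 6.
Nothing further is reachable.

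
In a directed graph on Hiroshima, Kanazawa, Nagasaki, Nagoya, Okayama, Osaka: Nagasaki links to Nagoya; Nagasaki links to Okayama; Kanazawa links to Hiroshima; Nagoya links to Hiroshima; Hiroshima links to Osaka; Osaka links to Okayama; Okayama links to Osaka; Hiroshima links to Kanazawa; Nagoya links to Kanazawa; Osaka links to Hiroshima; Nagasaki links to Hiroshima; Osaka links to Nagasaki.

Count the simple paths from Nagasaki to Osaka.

4

Nagasaki→Hiroshima→Osaka
Nagasaki→Nagoya→Hiroshima→Osaka
Nagasaki→Nagoya→Kanazawa→Hiroshima→Osaka
Nagasaki→Okayama→Osaka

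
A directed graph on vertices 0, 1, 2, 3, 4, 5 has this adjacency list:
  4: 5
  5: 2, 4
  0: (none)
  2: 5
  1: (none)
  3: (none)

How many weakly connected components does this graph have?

From 0: component {0}.
From 1: component {1}.
From 2: component {2, 4, 5}.
From 3: component {3}.
That's 4 components.

4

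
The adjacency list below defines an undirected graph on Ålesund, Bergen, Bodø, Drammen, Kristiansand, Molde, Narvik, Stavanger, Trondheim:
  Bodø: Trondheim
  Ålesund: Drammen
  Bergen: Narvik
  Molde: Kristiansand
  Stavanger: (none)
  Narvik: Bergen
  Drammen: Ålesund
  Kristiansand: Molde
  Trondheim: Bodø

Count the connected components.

From Ålesund: component {Ålesund, Drammen}.
From Bergen: component {Bergen, Narvik}.
From Bodø: component {Bodø, Trondheim}.
From Kristiansand: component {Kristiansand, Molde}.
From Stavanger: component {Stavanger}.
That's 5 components.

5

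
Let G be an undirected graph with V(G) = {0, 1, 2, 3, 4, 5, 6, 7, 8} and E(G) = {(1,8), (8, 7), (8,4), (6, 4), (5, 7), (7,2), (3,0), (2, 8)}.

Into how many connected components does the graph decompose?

From 0: component {0, 3}.
From 1: component {1, 2, 4, 5, 6, 7, 8}.
That's 2 components.

2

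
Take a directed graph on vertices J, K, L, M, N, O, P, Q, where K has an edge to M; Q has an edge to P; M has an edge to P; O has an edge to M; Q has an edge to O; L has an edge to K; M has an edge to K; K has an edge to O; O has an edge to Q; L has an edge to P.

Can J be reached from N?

No

N has no outgoing edges, so nothing is reachable from it.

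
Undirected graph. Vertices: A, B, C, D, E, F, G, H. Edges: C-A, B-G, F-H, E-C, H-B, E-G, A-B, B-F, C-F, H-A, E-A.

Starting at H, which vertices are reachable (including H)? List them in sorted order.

A, B, C, E, F, G, H

Start at H.
Its neighbours: A, B, F.
Then their neighbours: C, E, G.
Nothing further is reachable.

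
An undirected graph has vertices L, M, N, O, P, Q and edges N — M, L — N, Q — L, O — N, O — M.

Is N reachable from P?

P has no edges, so nothing is reachable from it.

No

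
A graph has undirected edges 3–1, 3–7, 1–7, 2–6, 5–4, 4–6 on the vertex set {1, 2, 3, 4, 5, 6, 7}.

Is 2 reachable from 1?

No

Explore from 1.
Distance 1: reach 3, 7.
The search is exhausted without reaching 2; it lies in a different component.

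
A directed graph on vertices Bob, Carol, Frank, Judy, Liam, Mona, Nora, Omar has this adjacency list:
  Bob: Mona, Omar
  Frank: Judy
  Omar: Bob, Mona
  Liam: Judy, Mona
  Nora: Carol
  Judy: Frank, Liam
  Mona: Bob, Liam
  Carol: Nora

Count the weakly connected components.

From Bob: component {Bob, Frank, Judy, Liam, Mona, Omar}.
From Carol: component {Carol, Nora}.
That's 2 components.

2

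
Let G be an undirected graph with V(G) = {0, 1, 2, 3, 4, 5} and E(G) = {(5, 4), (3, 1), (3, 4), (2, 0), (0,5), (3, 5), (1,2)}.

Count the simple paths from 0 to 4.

4

0–2–1–3–4
0–2–1–3–5–4
0–5–3–4
0–5–4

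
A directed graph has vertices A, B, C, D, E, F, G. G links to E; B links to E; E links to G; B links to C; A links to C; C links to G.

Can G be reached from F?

F has no outgoing edges, so nothing is reachable from it.

No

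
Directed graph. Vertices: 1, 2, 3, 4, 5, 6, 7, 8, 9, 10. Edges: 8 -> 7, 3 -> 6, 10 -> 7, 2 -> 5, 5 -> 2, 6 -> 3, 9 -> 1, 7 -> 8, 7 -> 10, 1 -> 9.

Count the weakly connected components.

From 1: component {1, 9}.
From 2: component {2, 5}.
From 3: component {3, 6}.
From 4: component {4}.
From 7: component {7, 8, 10}.
That's 5 components.

5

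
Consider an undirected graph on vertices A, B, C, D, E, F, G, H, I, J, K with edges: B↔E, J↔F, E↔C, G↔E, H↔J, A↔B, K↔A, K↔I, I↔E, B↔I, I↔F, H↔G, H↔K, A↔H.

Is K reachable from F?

Explore from F.
Distance 1: reach I, J.
Distance 2: reach B, E, H, K.
Found K.

Yes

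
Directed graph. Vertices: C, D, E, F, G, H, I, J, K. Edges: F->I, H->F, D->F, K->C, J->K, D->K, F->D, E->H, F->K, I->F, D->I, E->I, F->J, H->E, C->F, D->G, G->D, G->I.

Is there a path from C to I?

Explore from C.
Distance 1: reach F.
Distance 2: reach D, I, J, K.
Found I.

Yes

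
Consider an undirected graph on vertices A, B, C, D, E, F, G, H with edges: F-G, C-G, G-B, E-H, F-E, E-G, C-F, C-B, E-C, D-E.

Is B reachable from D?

Yes

Explore from D.
Distance 1: reach E.
Distance 2: reach C, F, G, H.
Distance 3: reach B.
Found B.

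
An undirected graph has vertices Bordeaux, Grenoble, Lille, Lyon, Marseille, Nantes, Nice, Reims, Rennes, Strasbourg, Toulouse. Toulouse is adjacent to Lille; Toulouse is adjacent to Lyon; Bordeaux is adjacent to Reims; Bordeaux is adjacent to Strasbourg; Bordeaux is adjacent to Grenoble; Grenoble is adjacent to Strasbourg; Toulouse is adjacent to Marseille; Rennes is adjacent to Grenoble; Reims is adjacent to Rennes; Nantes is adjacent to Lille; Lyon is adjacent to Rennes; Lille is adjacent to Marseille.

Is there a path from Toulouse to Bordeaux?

Explore from Toulouse.
Distance 1: reach Lille, Lyon, Marseille.
Distance 2: reach Nantes, Rennes.
Distance 3: reach Grenoble, Reims.
Distance 4: reach Bordeaux, Strasbourg.
Found Bordeaux.

Yes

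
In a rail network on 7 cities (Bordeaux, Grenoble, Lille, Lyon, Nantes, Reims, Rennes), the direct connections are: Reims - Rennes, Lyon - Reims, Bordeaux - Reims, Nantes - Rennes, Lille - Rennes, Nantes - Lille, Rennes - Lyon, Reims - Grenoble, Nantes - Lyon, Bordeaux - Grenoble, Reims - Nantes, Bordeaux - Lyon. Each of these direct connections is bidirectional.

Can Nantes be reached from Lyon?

Explore from Lyon.
Distance 1: reach Bordeaux, Nantes, Reims, Rennes.
Found Nantes.

Yes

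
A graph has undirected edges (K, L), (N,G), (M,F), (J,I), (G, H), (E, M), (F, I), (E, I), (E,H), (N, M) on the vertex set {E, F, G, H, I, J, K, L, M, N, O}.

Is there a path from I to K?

Explore from I.
Distance 1: reach E, F, J.
Distance 2: reach H, M.
Distance 3: reach G, N.
The search is exhausted without reaching K; it lies in a different component.

No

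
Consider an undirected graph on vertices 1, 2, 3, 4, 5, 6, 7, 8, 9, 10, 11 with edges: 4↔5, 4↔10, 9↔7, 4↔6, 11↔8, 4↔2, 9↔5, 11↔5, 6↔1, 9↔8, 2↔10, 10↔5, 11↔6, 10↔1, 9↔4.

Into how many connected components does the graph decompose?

From 1: component {1, 2, 4, 5, 6, 7, 8, 9, 10, 11}.
From 3: component {3}.
That's 2 components.

2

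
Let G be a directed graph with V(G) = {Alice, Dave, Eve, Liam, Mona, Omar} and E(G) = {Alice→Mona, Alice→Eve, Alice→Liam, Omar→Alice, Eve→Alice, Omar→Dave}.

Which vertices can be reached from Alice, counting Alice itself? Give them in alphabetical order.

Alice, Eve, Liam, Mona

Start at Alice.
Its neighbours: Eve, Liam, Mona.
Nothing further is reachable.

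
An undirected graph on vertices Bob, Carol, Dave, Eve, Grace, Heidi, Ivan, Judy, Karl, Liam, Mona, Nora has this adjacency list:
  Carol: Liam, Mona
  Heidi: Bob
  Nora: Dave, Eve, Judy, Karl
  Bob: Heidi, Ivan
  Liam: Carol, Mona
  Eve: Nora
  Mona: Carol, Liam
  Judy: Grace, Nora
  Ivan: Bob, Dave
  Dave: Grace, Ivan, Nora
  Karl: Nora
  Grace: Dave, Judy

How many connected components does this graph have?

From Bob: component {Bob, Dave, Eve, Grace, Heidi, Ivan, Judy, Karl, Nora}.
From Carol: component {Carol, Liam, Mona}.
That's 2 components.

2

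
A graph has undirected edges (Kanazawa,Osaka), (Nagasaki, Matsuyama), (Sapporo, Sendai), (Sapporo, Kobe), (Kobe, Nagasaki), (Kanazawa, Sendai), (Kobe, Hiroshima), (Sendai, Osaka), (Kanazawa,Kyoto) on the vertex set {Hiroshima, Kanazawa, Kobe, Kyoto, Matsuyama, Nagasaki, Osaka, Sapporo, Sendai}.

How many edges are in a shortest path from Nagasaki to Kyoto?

Distance 0: Nagasaki.
Distance 1: Kobe, Matsuyama.
Distance 2: Hiroshima, Sapporo.
Distance 3: Sendai.
Distance 4: Kanazawa, Osaka.
Distance 5: Kyoto — contains Kyoto.

5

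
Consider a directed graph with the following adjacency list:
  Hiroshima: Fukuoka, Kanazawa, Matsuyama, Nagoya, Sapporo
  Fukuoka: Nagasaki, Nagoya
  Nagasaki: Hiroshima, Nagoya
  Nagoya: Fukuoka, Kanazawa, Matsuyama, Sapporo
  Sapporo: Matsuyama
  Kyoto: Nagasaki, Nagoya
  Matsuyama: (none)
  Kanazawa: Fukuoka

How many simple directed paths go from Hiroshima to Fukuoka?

4

Hiroshima→Fukuoka
Hiroshima→Kanazawa→Fukuoka
Hiroshima→Nagoya→Fukuoka
Hiroshima→Nagoya→Kanazawa→Fukuoka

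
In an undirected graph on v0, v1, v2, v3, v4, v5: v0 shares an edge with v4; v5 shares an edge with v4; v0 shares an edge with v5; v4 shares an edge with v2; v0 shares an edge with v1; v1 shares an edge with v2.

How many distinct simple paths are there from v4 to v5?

3

v4–v0–v5
v4–v2–v1–v0–v5
v4–v5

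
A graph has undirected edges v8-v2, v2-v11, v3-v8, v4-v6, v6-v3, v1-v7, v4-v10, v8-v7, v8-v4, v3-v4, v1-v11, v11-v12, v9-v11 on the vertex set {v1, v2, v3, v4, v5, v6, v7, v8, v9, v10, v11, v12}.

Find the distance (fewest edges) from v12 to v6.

5

Distance 0: v12.
Distance 1: v11.
Distance 2: v1, v2, v9.
Distance 3: v7, v8.
Distance 4: v3, v4.
Distance 5: v6, v10 — contains v6.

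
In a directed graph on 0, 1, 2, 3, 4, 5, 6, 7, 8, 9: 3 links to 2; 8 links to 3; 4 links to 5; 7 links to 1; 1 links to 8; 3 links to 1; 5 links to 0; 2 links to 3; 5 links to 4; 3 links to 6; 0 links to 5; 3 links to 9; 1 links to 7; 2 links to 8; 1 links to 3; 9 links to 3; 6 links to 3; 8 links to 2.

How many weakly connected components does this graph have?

2

From 0: component {0, 4, 5}.
From 1: component {1, 2, 3, 6, 7, 8, 9}.
That's 2 components.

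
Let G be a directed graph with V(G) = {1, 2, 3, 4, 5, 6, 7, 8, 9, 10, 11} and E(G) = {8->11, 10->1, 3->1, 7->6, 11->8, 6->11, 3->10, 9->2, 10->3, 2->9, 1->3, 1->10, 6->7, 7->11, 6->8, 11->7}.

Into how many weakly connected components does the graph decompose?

5

From 1: component {1, 3, 10}.
From 2: component {2, 9}.
From 4: component {4}.
From 5: component {5}.
From 6: component {6, 7, 8, 11}.
That's 5 components.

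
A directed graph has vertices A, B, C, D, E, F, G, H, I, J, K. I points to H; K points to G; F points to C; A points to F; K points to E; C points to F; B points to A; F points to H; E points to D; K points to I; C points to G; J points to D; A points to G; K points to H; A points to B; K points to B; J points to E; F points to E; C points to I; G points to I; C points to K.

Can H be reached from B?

Explore from B.
Distance 1: reach A.
Distance 2: reach F, G.
Distance 3: reach C, E, H, I.
Found H.

Yes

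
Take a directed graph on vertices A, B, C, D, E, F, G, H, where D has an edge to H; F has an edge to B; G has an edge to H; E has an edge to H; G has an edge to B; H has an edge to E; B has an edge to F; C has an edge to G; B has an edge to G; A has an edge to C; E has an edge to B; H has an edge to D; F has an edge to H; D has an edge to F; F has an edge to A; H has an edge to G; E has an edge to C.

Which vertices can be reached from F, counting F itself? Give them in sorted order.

Start at F.
Its neighbours: A, B, H.
Then their neighbours: C, D, E, G.
Every vertex is now reached.

A, B, C, D, E, F, G, H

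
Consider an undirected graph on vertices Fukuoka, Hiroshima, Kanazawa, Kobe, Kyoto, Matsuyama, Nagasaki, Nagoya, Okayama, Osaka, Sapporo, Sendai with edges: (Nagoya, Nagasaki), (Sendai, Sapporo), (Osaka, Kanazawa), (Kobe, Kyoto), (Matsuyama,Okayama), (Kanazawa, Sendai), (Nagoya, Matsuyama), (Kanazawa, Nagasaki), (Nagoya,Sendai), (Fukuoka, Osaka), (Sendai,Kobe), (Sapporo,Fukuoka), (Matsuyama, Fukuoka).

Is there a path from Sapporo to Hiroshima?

Explore from Sapporo.
Distance 1: reach Fukuoka, Sendai.
Distance 2: reach Kanazawa, Kobe, Matsuyama, Nagoya, Osaka.
Distance 3: reach Kyoto, Nagasaki, Okayama.
The search is exhausted without reaching Hiroshima; it lies in a different component.

No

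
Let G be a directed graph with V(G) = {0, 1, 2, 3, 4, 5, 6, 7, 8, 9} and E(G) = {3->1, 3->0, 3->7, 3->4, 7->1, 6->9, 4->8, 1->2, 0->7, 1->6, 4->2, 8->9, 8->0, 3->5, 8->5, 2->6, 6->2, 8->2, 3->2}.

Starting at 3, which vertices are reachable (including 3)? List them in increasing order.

0, 1, 2, 3, 4, 5, 6, 7, 8, 9

Start at 3.
Its neighbours: 0, 1, 2, 4, 5, 7.
Then their neighbours: 6, 8.
Then next layer: 9.
Every vertex is now reached.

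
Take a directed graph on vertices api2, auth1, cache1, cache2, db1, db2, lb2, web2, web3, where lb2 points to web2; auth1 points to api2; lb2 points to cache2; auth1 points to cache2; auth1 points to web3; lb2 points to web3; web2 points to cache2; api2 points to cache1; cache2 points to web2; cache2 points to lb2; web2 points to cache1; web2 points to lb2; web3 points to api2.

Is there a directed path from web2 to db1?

Explore from web2.
Distance 1: reach cache1, cache2, lb2.
Distance 2: reach web3.
Distance 3: reach api2.
The search from web2 is exhausted; no directed path reaches db1.

No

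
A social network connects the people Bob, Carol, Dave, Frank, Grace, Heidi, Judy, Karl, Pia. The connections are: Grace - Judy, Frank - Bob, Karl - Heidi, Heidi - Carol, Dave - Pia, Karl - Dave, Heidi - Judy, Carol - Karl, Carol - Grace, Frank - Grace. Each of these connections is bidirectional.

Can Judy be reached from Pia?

Yes

Explore from Pia.
Distance 1: reach Dave.
Distance 2: reach Karl.
Distance 3: reach Carol, Heidi.
Distance 4: reach Grace, Judy.
Found Judy.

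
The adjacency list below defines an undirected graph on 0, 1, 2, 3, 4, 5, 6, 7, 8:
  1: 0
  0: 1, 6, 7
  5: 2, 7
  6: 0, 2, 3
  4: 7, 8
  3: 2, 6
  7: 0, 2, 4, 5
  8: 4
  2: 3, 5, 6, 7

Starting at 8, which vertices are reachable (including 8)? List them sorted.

Start at 8.
Its neighbours: 4.
Then their neighbours: 7.
Then next layer: 0, 2, 5.
Then next layer: 1, 3, 6.
Every vertex is now reached.

0, 1, 2, 3, 4, 5, 6, 7, 8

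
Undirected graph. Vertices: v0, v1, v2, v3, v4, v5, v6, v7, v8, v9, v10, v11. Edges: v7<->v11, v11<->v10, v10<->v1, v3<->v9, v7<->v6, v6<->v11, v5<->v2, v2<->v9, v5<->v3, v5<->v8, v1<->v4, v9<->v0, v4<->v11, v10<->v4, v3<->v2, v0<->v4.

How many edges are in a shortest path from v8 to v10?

Distance 0: v8.
Distance 1: v5.
Distance 2: v2, v3.
Distance 3: v9.
Distance 4: v0.
Distance 5: v4.
Distance 6: v1, v10, v11 — contains v10.

6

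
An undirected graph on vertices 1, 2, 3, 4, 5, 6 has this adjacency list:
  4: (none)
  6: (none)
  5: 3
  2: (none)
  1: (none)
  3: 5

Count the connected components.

5

From 1: component {1}.
From 2: component {2}.
From 3: component {3, 5}.
From 4: component {4}.
From 6: component {6}.
That's 5 components.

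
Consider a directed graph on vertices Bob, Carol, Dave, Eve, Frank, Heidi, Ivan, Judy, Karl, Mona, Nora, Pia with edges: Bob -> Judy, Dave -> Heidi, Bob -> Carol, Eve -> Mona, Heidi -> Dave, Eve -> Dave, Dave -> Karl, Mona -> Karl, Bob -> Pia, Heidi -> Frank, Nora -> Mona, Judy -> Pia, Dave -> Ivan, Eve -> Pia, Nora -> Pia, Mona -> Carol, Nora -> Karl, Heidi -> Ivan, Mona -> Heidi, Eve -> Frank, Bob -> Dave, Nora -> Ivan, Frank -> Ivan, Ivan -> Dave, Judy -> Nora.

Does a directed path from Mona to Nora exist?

Explore from Mona.
Distance 1: reach Carol, Heidi, Karl.
Distance 2: reach Dave, Frank, Ivan.
The search from Mona is exhausted; no directed path reaches Nora.

No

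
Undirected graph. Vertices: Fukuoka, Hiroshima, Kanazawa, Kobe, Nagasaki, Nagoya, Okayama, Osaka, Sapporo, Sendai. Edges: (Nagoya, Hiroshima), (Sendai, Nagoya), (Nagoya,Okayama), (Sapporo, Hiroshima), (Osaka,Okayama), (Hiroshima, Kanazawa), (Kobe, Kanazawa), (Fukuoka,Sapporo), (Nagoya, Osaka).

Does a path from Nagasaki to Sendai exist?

No

Nagasaki has no edges, so nothing is reachable from it.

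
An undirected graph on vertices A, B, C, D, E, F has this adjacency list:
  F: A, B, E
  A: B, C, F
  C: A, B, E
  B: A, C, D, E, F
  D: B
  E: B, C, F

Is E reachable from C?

Explore from C.
Distance 1: reach A, B, E.
Found E.

Yes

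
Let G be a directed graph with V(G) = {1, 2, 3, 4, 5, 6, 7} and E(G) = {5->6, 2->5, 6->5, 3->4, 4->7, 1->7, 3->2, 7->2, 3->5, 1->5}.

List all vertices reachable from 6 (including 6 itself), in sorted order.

Start at 6.
Its neighbours: 5.
Nothing further is reachable.

5, 6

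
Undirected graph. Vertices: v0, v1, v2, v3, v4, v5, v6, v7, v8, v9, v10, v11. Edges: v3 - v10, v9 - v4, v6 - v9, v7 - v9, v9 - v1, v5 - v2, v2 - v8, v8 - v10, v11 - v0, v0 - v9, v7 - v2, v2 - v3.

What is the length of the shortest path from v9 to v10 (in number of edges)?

Distance 0: v9.
Distance 1: v0, v1, v4, v6, v7.
Distance 2: v2, v11.
Distance 3: v3, v5, v8.
Distance 4: v10 — contains v10.

4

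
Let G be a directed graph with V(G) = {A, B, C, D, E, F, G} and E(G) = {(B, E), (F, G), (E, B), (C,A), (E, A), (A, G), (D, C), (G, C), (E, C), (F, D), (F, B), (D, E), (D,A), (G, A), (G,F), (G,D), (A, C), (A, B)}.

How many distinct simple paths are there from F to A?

12

F→B→E→A
F→B→E→C→A
F→D→A
F→D→C→A
F→D→E→A
F→D→E→C→A
F→G→A
F→G→C→A
F→G→D→A
F→G→D→C→A
F→G→D→E→A
F→G→D→E→C→A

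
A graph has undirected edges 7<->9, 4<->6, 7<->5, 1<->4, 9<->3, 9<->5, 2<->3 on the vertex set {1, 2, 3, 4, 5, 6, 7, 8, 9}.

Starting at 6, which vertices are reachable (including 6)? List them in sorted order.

1, 4, 6

Start at 6.
Its neighbours: 4.
Then their neighbours: 1.
Nothing further is reachable.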